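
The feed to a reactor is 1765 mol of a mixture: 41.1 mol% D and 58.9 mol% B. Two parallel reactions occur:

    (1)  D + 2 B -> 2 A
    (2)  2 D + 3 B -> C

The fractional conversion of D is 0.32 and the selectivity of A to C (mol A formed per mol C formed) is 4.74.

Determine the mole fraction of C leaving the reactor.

0.0372

Conversion of D: D consumed = 0.32 × 725.4 = 232.1 mol = 1ξ₁ + 2ξ₂.
Selectivity: 2ξ₁ / (1ξ₂) = 4.74 → ξ₁ = 2.37 ξ₂.
Substitute: (1·2.37 + 2) ξ₂ = 232.1 → ξ₂ = 53.12 mol, ξ₁ = 125.9 mol.
Outlet amounts (n = n₀ + Σ ν·ξ):
  D: 725.4 − 1(125.9) − 2(53.12) = 493.3
  B: 1040 − 2(125.9) − 3(53.12) = 628.4
  A: 0 + 2(125.9) = 251.8
  C: 0 + 1(53.12) = 53.12
Total out = 1427 mol; y_C = 53.12 / 1427 = 0.03723.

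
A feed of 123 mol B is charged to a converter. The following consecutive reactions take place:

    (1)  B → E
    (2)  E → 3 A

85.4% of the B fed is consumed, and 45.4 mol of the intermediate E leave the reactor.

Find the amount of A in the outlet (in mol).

179 mol

Conversion of B: B consumed = 1ξ₁ = 0.854 × 123 → ξ₁ = 105 mol.
E balance: n_E = 0 + 1ξ₁ − 1ξ₂ = 45.4 → ξ₂ = (1·105 − 45.4)/1 = 59.64 mol.
Outlet amounts (n = n₀ + Σ ν·ξ):
  B: 123 − 1(105) = 17.96
  E: 0 + 1(105) − 1(59.64) = 45.4
  A: 0 + 3(59.64) = 178.9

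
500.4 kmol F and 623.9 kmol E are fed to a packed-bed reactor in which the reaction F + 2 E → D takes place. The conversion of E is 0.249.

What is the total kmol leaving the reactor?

969 kmol

E reacted = 0.249 × 623.9 = 155.4 kmol; ν_E = −2, so ξ = 155.4/2 = 77.68 kmol.
Outlet amounts (n = n₀ + ν ξ):
  F: 500.4 − 1(77.68) = 422.7
  E: 623.9 − 2(77.68) = 468.5
  D: 0 + 1(77.68) = 77.68
Total out = 422.7 + 468.5 + 77.68 = 968.9 kmol.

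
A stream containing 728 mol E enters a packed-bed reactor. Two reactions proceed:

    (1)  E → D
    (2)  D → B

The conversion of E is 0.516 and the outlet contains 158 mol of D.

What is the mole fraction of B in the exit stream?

Conversion of E: E consumed = 1ξ₁ = 0.516 × 728 → ξ₁ = 375.6 mol.
D balance: n_D = 0 + 1ξ₁ − 1ξ₂ = 158 → ξ₂ = (1·375.6 − 158)/1 = 217.6 mol.
Outlet amounts (n = n₀ + Σ ν·ξ):
  E: 728 − 1(375.6) = 352.4
  D: 0 + 1(375.6) − 1(217.6) = 158
  B: 0 + 1(217.6) = 217.6
Total out = 728 mol; y_B = 217.6 / 728 = 0.299.

0.299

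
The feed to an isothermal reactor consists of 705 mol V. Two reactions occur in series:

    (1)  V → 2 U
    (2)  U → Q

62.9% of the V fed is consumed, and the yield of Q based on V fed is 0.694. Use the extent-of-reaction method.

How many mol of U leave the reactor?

398 mol

Conversion of V: V consumed = 1ξ₁ = 0.629 × 705 → ξ₁ = 443.4 mol.
Yield of Q: 1ξ₂ / 705 = 0.694 → ξ₂ = 489.3 mol.
Outlet amounts (n = n₀ + Σ ν·ξ):
  V: 705 − 1(443.4) = 261.6
  U: 0 + 2(443.4) − 1(489.3) = 397.6
  Q: 0 + 1(489.3) = 489.3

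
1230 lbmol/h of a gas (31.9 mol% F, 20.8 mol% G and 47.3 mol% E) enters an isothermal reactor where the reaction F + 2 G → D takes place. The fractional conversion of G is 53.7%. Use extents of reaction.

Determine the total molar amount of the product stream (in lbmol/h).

1090 lbmol/h

G reacted = 0.537 × 255.8 = 137.4 lbmol/h; ν_G = −2, so ξ = 137.4/2 = 68.69 lbmol/h.
Outlet amounts (n = n₀ + ν ξ):
  F: 392.4 − 1(68.69) = 323.7
  G: 255.8 − 2(68.69) = 118.5
  D: 0 + 1(68.69) = 68.69
  E: 581.8 (inert)
Total out = 323.7 + 118.5 + 68.69 + 581.8 = 1093 lbmol/h.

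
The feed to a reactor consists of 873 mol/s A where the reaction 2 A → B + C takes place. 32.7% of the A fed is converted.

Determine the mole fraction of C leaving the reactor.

A reacted = 0.327 × 873 = 285.5 mol/s; ν_A = −2, so ξ = 285.5/2 = 142.7 mol/s.
Outlet amounts (n = n₀ + ν ξ):
  A: 873 − 2(142.7) = 587.5
  B: 0 + 1(142.7) = 142.7
  C: 0 + 1(142.7) = 142.7
Total out = 873 mol/s; y_C = 142.7 / 873 = 0.1635.

0.164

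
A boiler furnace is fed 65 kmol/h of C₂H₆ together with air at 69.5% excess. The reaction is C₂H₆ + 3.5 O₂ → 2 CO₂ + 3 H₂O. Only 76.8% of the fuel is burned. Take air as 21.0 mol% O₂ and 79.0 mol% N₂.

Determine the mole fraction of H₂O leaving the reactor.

0.0777

Stoichiometric O₂ = 3.5 × 65 = 227.5 kmol/h; O₂ fed = 227.5 × 1.695 = 385.6 kmol/h.
N₂ fed = 385.6 × 79/21 = 1451 kmol/h.
Fuel reacted = 0.768 × 65 → ξ = 49.92 kmol/h.
Outlet (n = n₀ + ν ξ):
  C₂H₆: 65 − 1(49.92) = 15.08
  O₂: 385.6 − 3.5(49.92) = 210.9
  N₂: 1451 (inert)
  CO₂: 0 + 2(49.92) = 99.84
  H₂O: 0 + 3(49.92) = 149.8
Total out = 1926 kmol/h; y_H₂O = 149.8 / 1926 = 0.07775.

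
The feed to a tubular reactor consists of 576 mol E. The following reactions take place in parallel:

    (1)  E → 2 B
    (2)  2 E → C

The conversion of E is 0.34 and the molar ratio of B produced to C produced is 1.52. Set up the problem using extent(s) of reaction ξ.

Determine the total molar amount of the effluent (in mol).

559 mol

Conversion of E: E consumed = 0.34 × 576 = 195.8 mol = 1ξ₁ + 2ξ₂.
Selectivity: 2ξ₁ / (1ξ₂) = 1.52 → ξ₁ = 0.76 ξ₂.
Substitute: (1·0.76 + 2) ξ₂ = 195.8 → ξ₂ = 70.96 mol, ξ₁ = 53.93 mol.
Outlet amounts (n = n₀ + Σ ν·ξ):
  E: 576 − 1(53.93) − 2(70.96) = 380.2
  B: 0 + 2(53.93) = 107.9
  C: 0 + 1(70.96) = 70.96
Total out = 380.2 + 107.9 + 70.96 = 559 mol.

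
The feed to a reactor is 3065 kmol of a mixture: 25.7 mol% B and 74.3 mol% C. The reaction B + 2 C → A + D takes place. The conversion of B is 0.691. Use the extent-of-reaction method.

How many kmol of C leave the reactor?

1190 kmol

B reacted = 0.691 × 787.7 = 544.3 kmol; ν_B = −1, so ξ = 544.3/1 = 544.3 kmol.
Outlet amounts (n = n₀ + ν ξ):
  B: 787.7 − 1(544.3) = 243.4
  C: 2277 − 2(544.3) = 1189
  A: 0 + 1(544.3) = 544.3
  D: 0 + 1(544.3) = 544.3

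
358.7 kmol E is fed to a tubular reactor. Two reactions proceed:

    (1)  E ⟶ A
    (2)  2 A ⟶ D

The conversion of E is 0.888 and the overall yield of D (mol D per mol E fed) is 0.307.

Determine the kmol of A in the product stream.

98.3 kmol

Conversion of E: E consumed = 1ξ₁ = 0.888 × 358.7 → ξ₁ = 318.5 kmol.
Yield of D: 1ξ₂ / 358.7 = 0.307 → ξ₂ = 110.1 kmol.
Outlet amounts (n = n₀ + Σ ν·ξ):
  E: 358.7 − 1(318.5) = 40.17
  A: 0 + 1(318.5) − 2(110.1) = 98.28
  D: 0 + 1(110.1) = 110.1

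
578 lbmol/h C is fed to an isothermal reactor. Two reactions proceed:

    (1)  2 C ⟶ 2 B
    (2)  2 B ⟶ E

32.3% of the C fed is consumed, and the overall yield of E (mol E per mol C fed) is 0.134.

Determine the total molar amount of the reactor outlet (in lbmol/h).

501 lbmol/h

Conversion of C: C consumed = 2ξ₁ = 0.323 × 578 → ξ₁ = 93.35 lbmol/h.
Yield of E: 1ξ₂ / 578 = 0.134 → ξ₂ = 77.45 lbmol/h.
Outlet amounts (n = n₀ + Σ ν·ξ):
  C: 578 − 2(93.35) = 391.3
  B: 0 + 2(93.35) − 2(77.45) = 31.79
  E: 0 + 1(77.45) = 77.45
Total out = 391.3 + 31.79 + 77.45 = 500.5 lbmol/h.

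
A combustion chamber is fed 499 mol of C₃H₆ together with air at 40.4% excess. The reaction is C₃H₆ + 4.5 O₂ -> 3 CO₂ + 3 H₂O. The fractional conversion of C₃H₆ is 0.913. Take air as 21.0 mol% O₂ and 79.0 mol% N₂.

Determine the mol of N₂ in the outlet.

Stoichiometric O₂ = 4.5 × 499 = 2246 mol; O₂ fed = 2246 × 1.404 = 3153 mol.
N₂ fed = 3153 × 79/21 = 11860 mol.
Fuel reacted = 0.913 × 499 → ξ = 455.6 mol.
Outlet (n = n₀ + ν ξ):
  C₃H₆: 499 − 1(455.6) = 43.41
  O₂: 3153 − 4.5(455.6) = 1103
  N₂: 11860 (inert)
  CO₂: 0 + 3(455.6) = 1367
  H₂O: 0 + 3(455.6) = 1367

11900 mol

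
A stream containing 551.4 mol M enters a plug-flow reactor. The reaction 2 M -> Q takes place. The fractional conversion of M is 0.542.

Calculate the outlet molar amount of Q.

149 mol

M reacted = 0.542 × 551.4 = 298.9 mol; ν_M = −2, so ξ = 298.9/2 = 149.4 mol.
Outlet amounts (n = n₀ + ν ξ):
  M: 551.4 − 2(149.4) = 252.5
  Q: 0 + 1(149.4) = 149.4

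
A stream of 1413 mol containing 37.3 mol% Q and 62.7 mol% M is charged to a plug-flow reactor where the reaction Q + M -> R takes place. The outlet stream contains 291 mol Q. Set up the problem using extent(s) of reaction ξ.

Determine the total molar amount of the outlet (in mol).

For Q: n = n₀ − 1ξ → 291 = 527 − 1ξ, giving ξ = 236 mol.
Outlet amounts (n = n₀ + ν ξ):
  Q: 527 − 1(236) = 291
  M: 886 − 1(236) = 649.9
  R: 0 + 1(236) = 236
Total out = 291 + 649.9 + 236 = 1177 mol.

1180 mol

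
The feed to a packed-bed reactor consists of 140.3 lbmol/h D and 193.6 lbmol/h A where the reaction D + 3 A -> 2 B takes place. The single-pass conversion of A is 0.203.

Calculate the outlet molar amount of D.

127 lbmol/h

A reacted = 0.203 × 193.6 = 39.3 lbmol/h; ν_A = −3, so ξ = 39.3/3 = 13.1 lbmol/h.
Outlet amounts (n = n₀ + ν ξ):
  D: 140.3 − 1(13.1) = 127.2
  A: 193.6 − 3(13.1) = 154.3
  B: 0 + 2(13.1) = 26.2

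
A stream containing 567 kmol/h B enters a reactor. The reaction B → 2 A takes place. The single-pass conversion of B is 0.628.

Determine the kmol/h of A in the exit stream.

712 kmol/h

B reacted = 0.628 × 567 = 356.1 kmol/h; ν_B = −1, so ξ = 356.1/1 = 356.1 kmol/h.
Outlet amounts (n = n₀ + ν ξ):
  B: 567 − 1(356.1) = 210.9
  A: 0 + 2(356.1) = 712.2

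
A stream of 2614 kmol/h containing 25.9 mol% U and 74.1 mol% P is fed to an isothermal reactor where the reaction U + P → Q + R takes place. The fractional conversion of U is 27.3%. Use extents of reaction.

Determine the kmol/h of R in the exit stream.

185 kmol/h

U reacted = 0.273 × 677 = 184.8 kmol/h; ν_U = −1, so ξ = 184.8/1 = 184.8 kmol/h.
Outlet amounts (n = n₀ + ν ξ):
  U: 677 − 1(184.8) = 492.2
  P: 1937 − 1(184.8) = 1752
  Q: 0 + 1(184.8) = 184.8
  R: 0 + 1(184.8) = 184.8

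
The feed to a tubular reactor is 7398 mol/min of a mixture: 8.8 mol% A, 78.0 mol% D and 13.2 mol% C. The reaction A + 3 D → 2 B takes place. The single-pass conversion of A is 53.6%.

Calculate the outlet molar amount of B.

A reacted = 0.536 × 651 = 348.9 mol/min; ν_A = −1, so ξ = 348.9/1 = 348.9 mol/min.
Outlet amounts (n = n₀ + ν ξ):
  A: 651 − 1(348.9) = 302.1
  D: 5770 − 3(348.9) = 4724
  B: 0 + 2(348.9) = 697.9
  C: 976.5 (inert)

698 mol/min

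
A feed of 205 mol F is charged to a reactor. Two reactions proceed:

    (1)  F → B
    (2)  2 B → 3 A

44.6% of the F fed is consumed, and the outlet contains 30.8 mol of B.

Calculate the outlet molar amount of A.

90.9 mol

Conversion of F: F consumed = 1ξ₁ = 0.446 × 205 → ξ₁ = 91.43 mol.
B balance: n_B = 0 + 1ξ₁ − 2ξ₂ = 30.8 → ξ₂ = (1·91.43 − 30.8)/2 = 30.32 mol.
Outlet amounts (n = n₀ + Σ ν·ξ):
  F: 205 − 1(91.43) = 113.6
  B: 0 + 1(91.43) − 2(30.32) = 30.8
  A: 0 + 3(30.32) = 90.95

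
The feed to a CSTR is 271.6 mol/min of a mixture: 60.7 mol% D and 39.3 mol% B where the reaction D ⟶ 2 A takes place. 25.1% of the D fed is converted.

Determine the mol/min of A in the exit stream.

82.8 mol/min

D reacted = 0.251 × 164.9 = 41.38 mol/min; ν_D = −1, so ξ = 41.38/1 = 41.38 mol/min.
Outlet amounts (n = n₀ + ν ξ):
  D: 164.9 − 1(41.38) = 123.5
  A: 0 + 2(41.38) = 82.76
  B: 106.7 (inert)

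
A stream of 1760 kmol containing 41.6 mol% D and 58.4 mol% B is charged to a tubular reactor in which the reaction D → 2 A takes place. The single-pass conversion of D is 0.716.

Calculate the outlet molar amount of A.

D reacted = 0.716 × 732.2 = 524.2 kmol; ν_D = −1, so ξ = 524.2/1 = 524.2 kmol.
Outlet amounts (n = n₀ + ν ξ):
  D: 732.2 − 1(524.2) = 207.9
  A: 0 + 2(524.2) = 1048
  B: 1028 (inert)

1050 kmol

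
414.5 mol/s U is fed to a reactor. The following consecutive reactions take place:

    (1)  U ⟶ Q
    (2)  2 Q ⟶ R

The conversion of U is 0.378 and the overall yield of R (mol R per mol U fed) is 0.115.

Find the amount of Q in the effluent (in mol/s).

Conversion of U: U consumed = 1ξ₁ = 0.378 × 414.5 → ξ₁ = 156.7 mol/s.
Yield of R: 1ξ₂ / 414.5 = 0.115 → ξ₂ = 47.67 mol/s.
Outlet amounts (n = n₀ + Σ ν·ξ):
  U: 414.5 − 1(156.7) = 257.8
  Q: 0 + 1(156.7) − 2(47.67) = 61.35
  R: 0 + 1(47.67) = 47.67

61.3 mol/s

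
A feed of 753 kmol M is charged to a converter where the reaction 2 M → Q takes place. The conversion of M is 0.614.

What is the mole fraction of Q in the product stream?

M reacted = 0.614 × 753 = 462.3 kmol; ν_M = −2, so ξ = 462.3/2 = 231.2 kmol.
Outlet amounts (n = n₀ + ν ξ):
  M: 753 − 2(231.2) = 290.7
  Q: 0 + 1(231.2) = 231.2
Total out = 521.8 kmol; y_Q = 231.2 / 521.8 = 0.443.

0.443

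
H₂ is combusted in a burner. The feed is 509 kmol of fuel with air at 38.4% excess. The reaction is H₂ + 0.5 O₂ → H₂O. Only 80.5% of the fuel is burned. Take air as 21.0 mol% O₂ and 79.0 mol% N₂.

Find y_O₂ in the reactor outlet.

0.0744

Stoichiometric O₂ = 0.5 × 509 = 254.5 kmol; O₂ fed = 254.5 × 1.384 = 352.2 kmol.
N₂ fed = 352.2 × 79/21 = 1325 kmol.
Fuel reacted = 0.805 × 509 → ξ = 409.7 kmol.
Outlet (n = n₀ + ν ξ):
  H₂: 509 − 1(409.7) = 99.25
  O₂: 352.2 − 0.5(409.7) = 147.4
  N₂: 1325 (inert)
  H₂O: 0 + 1(409.7) = 409.7
Total out = 1981 kmol; y_O₂ = 147.4 / 1981 = 0.07437.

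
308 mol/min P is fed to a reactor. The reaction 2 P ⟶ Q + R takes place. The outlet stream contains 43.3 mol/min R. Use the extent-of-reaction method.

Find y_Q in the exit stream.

0.141

For R: n = n₀ + 1ξ → 43.3 = 0 + 1ξ, giving ξ = 43.3 mol/min.
Outlet amounts (n = n₀ + ν ξ):
  P: 308 − 2(43.3) = 221.4
  Q: 0 + 1(43.3) = 43.3
  R: 0 + 1(43.3) = 43.3
Total out = 308 mol/min; y_Q = 43.3 / 308 = 0.1406.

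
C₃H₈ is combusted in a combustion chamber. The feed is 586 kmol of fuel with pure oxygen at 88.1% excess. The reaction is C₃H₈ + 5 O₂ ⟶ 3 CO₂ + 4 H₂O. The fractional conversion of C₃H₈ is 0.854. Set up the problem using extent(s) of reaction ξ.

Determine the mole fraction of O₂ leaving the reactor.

0.456

Stoichiometric O₂ = 5 × 586 = 2930 kmol; O₂ fed = 2930 × 1.881 = 5511 kmol.
Fuel reacted = 0.854 × 586 → ξ = 500.4 kmol.
Outlet (n = n₀ + ν ξ):
  C₃H₈: 586 − 1(500.4) = 85.56
  O₂: 5511 − 5(500.4) = 3009
  CO₂: 0 + 3(500.4) = 1501
  H₂O: 0 + 4(500.4) = 2002
Total out = 6598 kmol; y_O₂ = 3009 / 6598 = 0.4561.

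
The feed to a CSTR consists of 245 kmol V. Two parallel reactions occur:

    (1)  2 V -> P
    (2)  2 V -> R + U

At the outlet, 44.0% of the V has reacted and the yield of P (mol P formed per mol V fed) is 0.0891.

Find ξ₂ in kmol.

ξ₂ = 32.1 kmol

Yield of P: 1ξ₁ / 245 = 0.0891 → ξ₁ = 21.83 kmol.
Conversion of V: 2ξ₁ + 2ξ₂ = 0.44 × 245 = 107.8 → ξ₂ = 32.07 kmol.
Outlet amounts (n = n₀ + Σ ν·ξ):
  V: 245 − 2(21.83) − 2(32.07) = 137.2
  P: 0 + 1(21.83) = 21.83
  R: 0 + 1(32.07) = 32.07
  U: 0 + 1(32.07) = 32.07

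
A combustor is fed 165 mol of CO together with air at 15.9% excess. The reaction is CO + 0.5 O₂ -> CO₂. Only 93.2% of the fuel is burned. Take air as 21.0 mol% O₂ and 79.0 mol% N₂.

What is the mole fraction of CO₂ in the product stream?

0.283

Stoichiometric O₂ = 0.5 × 165 = 82.5 mol; O₂ fed = 82.5 × 1.159 = 95.62 mol.
N₂ fed = 95.62 × 79/21 = 359.7 mol.
Fuel reacted = 0.932 × 165 → ξ = 153.8 mol.
Outlet (n = n₀ + ν ξ):
  CO: 165 − 1(153.8) = 11.22
  O₂: 95.62 − 0.5(153.8) = 18.73
  N₂: 359.7 (inert)
  CO₂: 0 + 1(153.8) = 153.8
Total out = 543.4 mol; y_CO₂ = 153.8 / 543.4 = 0.283.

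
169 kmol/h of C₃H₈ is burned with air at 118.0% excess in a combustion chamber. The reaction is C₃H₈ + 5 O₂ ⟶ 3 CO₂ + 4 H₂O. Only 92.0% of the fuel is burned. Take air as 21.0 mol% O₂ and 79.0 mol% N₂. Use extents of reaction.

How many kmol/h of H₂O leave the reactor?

622 kmol/h

Stoichiometric O₂ = 5 × 169 = 845 kmol/h; O₂ fed = 845 × 2.180 = 1842 kmol/h.
N₂ fed = 1842 × 79/21 = 6930 kmol/h.
Fuel reacted = 0.92 × 169 → ξ = 155.5 kmol/h.
Outlet (n = n₀ + ν ξ):
  C₃H₈: 169 − 1(155.5) = 13.52
  O₂: 1842 − 5(155.5) = 1065
  N₂: 6930 (inert)
  CO₂: 0 + 3(155.5) = 466.4
  H₂O: 0 + 4(155.5) = 621.9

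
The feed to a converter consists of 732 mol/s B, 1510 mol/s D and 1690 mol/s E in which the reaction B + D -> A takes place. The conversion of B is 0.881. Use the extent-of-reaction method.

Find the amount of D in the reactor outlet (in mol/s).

865 mol/s

B reacted = 0.881 × 732 = 644.9 mol/s; ν_B = −1, so ξ = 644.9/1 = 644.9 mol/s.
Outlet amounts (n = n₀ + ν ξ):
  B: 732 − 1(644.9) = 87.11
  D: 1510 − 1(644.9) = 865.1
  A: 0 + 1(644.9) = 644.9
  E: 1690 (inert)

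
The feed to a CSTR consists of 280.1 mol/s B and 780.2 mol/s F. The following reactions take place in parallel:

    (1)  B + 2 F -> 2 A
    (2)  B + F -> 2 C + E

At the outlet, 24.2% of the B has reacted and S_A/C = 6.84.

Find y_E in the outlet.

Conversion of B: B consumed = 0.242 × 280.1 = 67.78 mol/s = 1ξ₁ + 1ξ₂.
Selectivity: 2ξ₁ / (2ξ₂) = 6.84 → ξ₁ = 6.84 ξ₂.
Substitute: (1·6.84 + 1) ξ₂ = 67.78 → ξ₂ = 8.646 mol/s, ξ₁ = 59.14 mol/s.
Outlet amounts (n = n₀ + Σ ν·ξ):
  B: 280.1 − 1(59.14) − 1(8.646) = 212.3
  F: 780.2 − 2(59.14) − 1(8.646) = 653.3
  A: 0 + 2(59.14) = 118.3
  C: 0 + 2(8.646) = 17.29
  E: 0 + 1(8.646) = 8.646
Total out = 1010 mol/s; y_E = 8.646 / 1010 = 0.008562.

0.00856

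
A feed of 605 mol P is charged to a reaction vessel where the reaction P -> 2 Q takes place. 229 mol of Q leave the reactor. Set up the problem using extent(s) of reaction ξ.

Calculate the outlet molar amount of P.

For Q: n = n₀ + 2ξ → 229 = 0 + 2ξ, giving ξ = 114.5 mol.
Outlet amounts (n = n₀ + ν ξ):
  P: 605 − 1(114.5) = 490.5
  Q: 0 + 2(114.5) = 229

490 mol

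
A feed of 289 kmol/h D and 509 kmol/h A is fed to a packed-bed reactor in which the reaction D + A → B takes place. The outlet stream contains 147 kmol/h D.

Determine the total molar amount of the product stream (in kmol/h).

For D: n = n₀ − 1ξ → 147 = 289 − 1ξ, giving ξ = 142 kmol/h.
Outlet amounts (n = n₀ + ν ξ):
  D: 289 − 1(142) = 147
  A: 509 − 1(142) = 367
  B: 0 + 1(142) = 142
Total out = 147 + 367 + 142 = 656 kmol/h.

656 kmol/h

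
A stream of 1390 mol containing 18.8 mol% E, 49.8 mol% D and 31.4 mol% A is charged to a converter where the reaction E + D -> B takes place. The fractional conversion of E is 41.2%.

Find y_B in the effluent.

E reacted = 0.412 × 261.3 = 107.7 mol; ν_E = −1, so ξ = 107.7/1 = 107.7 mol.
Outlet amounts (n = n₀ + ν ξ):
  E: 261.3 − 1(107.7) = 153.7
  D: 692.2 − 1(107.7) = 584.6
  B: 0 + 1(107.7) = 107.7
  A: 436.5 (inert)
Total out = 1282 mol; y_B = 107.7 / 1282 = 0.08396.

0.084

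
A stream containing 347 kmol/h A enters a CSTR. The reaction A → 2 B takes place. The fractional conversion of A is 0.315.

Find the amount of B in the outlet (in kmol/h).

219 kmol/h

A reacted = 0.315 × 347 = 109.3 kmol/h; ν_A = −1, so ξ = 109.3/1 = 109.3 kmol/h.
Outlet amounts (n = n₀ + ν ξ):
  A: 347 − 1(109.3) = 237.7
  B: 0 + 2(109.3) = 218.6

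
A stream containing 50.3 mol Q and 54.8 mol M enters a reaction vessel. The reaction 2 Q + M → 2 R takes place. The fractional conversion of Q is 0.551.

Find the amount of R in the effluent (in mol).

Q reacted = 0.551 × 50.3 = 27.72 mol; ν_Q = −2, so ξ = 27.72/2 = 13.86 mol.
Outlet amounts (n = n₀ + ν ξ):
  Q: 50.3 − 2(13.86) = 22.58
  M: 54.8 − 1(13.86) = 40.94
  R: 0 + 2(13.86) = 27.72

27.7 mol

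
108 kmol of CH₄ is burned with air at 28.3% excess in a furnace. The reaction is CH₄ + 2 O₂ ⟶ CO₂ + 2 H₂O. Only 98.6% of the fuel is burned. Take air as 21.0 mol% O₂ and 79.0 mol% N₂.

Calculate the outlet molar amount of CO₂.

Stoichiometric O₂ = 2 × 108 = 216 kmol; O₂ fed = 216 × 1.283 = 277.1 kmol.
N₂ fed = 277.1 × 79/21 = 1043 kmol.
Fuel reacted = 0.986 × 108 → ξ = 106.5 kmol.
Outlet (n = n₀ + ν ξ):
  CH₄: 108 − 1(106.5) = 1.512
  O₂: 277.1 − 2(106.5) = 64.15
  N₂: 1043 (inert)
  CO₂: 0 + 1(106.5) = 106.5
  H₂O: 0 + 2(106.5) = 213

106 kmol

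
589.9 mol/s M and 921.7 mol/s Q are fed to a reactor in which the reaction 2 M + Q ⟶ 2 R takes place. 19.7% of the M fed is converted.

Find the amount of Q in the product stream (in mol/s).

864 mol/s

M reacted = 0.197 × 589.9 = 116.2 mol/s; ν_M = −2, so ξ = 116.2/2 = 58.11 mol/s.
Outlet amounts (n = n₀ + ν ξ):
  M: 589.9 − 2(58.11) = 473.7
  Q: 921.7 − 1(58.11) = 863.6
  R: 0 + 2(58.11) = 116.2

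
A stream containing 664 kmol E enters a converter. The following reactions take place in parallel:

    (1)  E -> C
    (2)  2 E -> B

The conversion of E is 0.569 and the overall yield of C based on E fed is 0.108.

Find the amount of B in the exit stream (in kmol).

Yield of C: 1ξ₁ / 664 = 0.108 → ξ₁ = 71.71 kmol.
Conversion of E: 1ξ₁ + 2ξ₂ = 0.569 × 664 = 377.8 → ξ₂ = 153.1 kmol.
Outlet amounts (n = n₀ + Σ ν·ξ):
  E: 664 − 1(71.71) − 2(153.1) = 286.2
  C: 0 + 1(71.71) = 71.71
  B: 0 + 1(153.1) = 153.1

153 kmol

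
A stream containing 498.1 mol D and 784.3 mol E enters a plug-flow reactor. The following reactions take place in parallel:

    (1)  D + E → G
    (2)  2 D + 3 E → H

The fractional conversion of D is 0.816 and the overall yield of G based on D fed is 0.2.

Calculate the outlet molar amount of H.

Yield of G: 1ξ₁ / 498.1 = 0.2 → ξ₁ = 99.62 mol.
Conversion of D: 1ξ₁ + 2ξ₂ = 0.816 × 498.1 = 406.4 → ξ₂ = 153.4 mol.
Outlet amounts (n = n₀ + Σ ν·ξ):
  D: 498.1 − 1(99.62) − 2(153.4) = 91.65
  E: 784.3 − 1(99.62) − 3(153.4) = 224.4
  G: 0 + 1(99.62) = 99.62
  H: 0 + 1(153.4) = 153.4

153 mol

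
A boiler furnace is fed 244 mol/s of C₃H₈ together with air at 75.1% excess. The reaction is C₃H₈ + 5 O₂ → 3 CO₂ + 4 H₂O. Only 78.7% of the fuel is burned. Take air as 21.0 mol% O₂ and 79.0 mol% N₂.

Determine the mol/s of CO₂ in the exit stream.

576 mol/s

Stoichiometric O₂ = 5 × 244 = 1220 mol/s; O₂ fed = 1220 × 1.751 = 2136 mol/s.
N₂ fed = 2136 × 79/21 = 8036 mol/s.
Fuel reacted = 0.787 × 244 → ξ = 192 mol/s.
Outlet (n = n₀ + ν ξ):
  C₃H₈: 244 − 1(192) = 51.97
  O₂: 2136 − 5(192) = 1176
  N₂: 8036 (inert)
  CO₂: 0 + 3(192) = 576.1
  H₂O: 0 + 4(192) = 768.1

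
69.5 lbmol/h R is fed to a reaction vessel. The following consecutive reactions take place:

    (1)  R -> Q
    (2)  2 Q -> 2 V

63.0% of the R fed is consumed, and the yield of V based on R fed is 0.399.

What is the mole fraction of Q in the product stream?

Conversion of R: R consumed = 1ξ₁ = 0.63 × 69.5 → ξ₁ = 43.79 lbmol/h.
Yield of V: 2ξ₂ / 69.5 = 0.399 → ξ₂ = 13.87 lbmol/h.
Outlet amounts (n = n₀ + Σ ν·ξ):
  R: 69.5 − 1(43.79) = 25.71
  Q: 0 + 1(43.79) − 2(13.87) = 16.05
  V: 0 + 2(13.87) = 27.73
Total out = 69.5 lbmol/h; y_Q = 16.05 / 69.5 = 0.231.

0.231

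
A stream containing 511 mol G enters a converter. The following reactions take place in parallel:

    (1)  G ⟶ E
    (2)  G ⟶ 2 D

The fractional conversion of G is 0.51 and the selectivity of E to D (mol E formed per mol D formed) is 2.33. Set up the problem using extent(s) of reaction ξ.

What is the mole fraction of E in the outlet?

Conversion of G: G consumed = 0.51 × 511 = 260.6 mol = 1ξ₁ + 1ξ₂.
Selectivity: 1ξ₁ / (2ξ₂) = 2.33 → ξ₁ = 4.66 ξ₂.
Substitute: (1·4.66 + 1) ξ₂ = 260.6 → ξ₂ = 46.04 mol, ξ₁ = 214.6 mol.
Outlet amounts (n = n₀ + Σ ν·ξ):
  G: 511 − 1(214.6) − 1(46.04) = 250.4
  E: 0 + 1(214.6) = 214.6
  D: 0 + 2(46.04) = 92.09
Total out = 557 mol; y_E = 214.6 / 557 = 0.3852.

0.385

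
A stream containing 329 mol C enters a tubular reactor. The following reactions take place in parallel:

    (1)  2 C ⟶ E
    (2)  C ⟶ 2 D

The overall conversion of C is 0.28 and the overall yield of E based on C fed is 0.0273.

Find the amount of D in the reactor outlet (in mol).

148 mol

Yield of E: 1ξ₁ / 329 = 0.0273 → ξ₁ = 8.982 mol.
Conversion of C: 2ξ₁ + 1ξ₂ = 0.28 × 329 = 92.12 → ξ₂ = 74.16 mol.
Outlet amounts (n = n₀ + Σ ν·ξ):
  C: 329 − 2(8.982) − 1(74.16) = 236.9
  E: 0 + 1(8.982) = 8.982
  D: 0 + 2(74.16) = 148.3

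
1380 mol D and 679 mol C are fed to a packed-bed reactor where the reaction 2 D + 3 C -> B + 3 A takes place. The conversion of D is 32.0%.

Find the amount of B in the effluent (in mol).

221 mol

D reacted = 0.32 × 1380 = 441.6 mol; ν_D = −2, so ξ = 441.6/2 = 220.8 mol.
Outlet amounts (n = n₀ + ν ξ):
  D: 1380 − 2(220.8) = 938.4
  C: 679 − 3(220.8) = 16.6
  B: 0 + 1(220.8) = 220.8
  A: 0 + 3(220.8) = 662.4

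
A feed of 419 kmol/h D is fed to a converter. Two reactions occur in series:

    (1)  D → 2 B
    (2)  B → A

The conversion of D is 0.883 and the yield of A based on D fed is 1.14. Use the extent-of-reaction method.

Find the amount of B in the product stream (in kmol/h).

262 kmol/h

Conversion of D: D consumed = 1ξ₁ = 0.883 × 419 → ξ₁ = 370 kmol/h.
Yield of A: 1ξ₂ / 419 = 1.14 → ξ₂ = 477.7 kmol/h.
Outlet amounts (n = n₀ + Σ ν·ξ):
  D: 419 − 1(370) = 49.02
  B: 0 + 2(370) − 1(477.7) = 262.3
  A: 0 + 1(477.7) = 477.7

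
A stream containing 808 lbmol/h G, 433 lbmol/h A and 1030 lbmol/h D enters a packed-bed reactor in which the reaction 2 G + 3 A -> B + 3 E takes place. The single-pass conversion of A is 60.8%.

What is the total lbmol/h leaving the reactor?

2180 lbmol/h

A reacted = 0.608 × 433 = 263.3 lbmol/h; ν_A = −3, so ξ = 263.3/3 = 87.75 lbmol/h.
Outlet amounts (n = n₀ + ν ξ):
  G: 808 − 2(87.75) = 632.5
  A: 433 − 3(87.75) = 169.7
  B: 0 + 1(87.75) = 87.75
  E: 0 + 3(87.75) = 263.3
  D: 1030 (inert)
Total out = 632.5 + 169.7 + 87.75 + 263.3 + 1030 = 2183 lbmol/h.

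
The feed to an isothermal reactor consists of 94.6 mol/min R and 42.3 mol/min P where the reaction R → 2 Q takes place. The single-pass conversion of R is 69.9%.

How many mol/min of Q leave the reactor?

132 mol/min

R reacted = 0.699 × 94.6 = 66.13 mol/min; ν_R = −1, so ξ = 66.13/1 = 66.13 mol/min.
Outlet amounts (n = n₀ + ν ξ):
  R: 94.6 − 1(66.13) = 28.47
  Q: 0 + 2(66.13) = 132.3
  P: 42.3 (inert)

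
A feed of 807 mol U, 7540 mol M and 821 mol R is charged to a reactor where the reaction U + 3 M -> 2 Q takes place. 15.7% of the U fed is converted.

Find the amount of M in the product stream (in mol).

7160 mol

U reacted = 0.157 × 807 = 126.7 mol; ν_U = −1, so ξ = 126.7/1 = 126.7 mol.
Outlet amounts (n = n₀ + ν ξ):
  U: 807 − 1(126.7) = 680.3
  M: 7540 − 3(126.7) = 7160
  Q: 0 + 2(126.7) = 253.4
  R: 821 (inert)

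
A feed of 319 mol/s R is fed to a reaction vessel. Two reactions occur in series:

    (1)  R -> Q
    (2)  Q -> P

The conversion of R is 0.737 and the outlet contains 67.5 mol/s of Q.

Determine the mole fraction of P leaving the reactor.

0.525

Conversion of R: R consumed = 1ξ₁ = 0.737 × 319 → ξ₁ = 235.1 mol/s.
Q balance: n_Q = 0 + 1ξ₁ − 1ξ₂ = 67.5 → ξ₂ = (1·235.1 − 67.5)/1 = 167.6 mol/s.
Outlet amounts (n = n₀ + Σ ν·ξ):
  R: 319 − 1(235.1) = 83.9
  Q: 0 + 1(235.1) − 1(167.6) = 67.5
  P: 0 + 1(167.6) = 167.6
Total out = 319 mol/s; y_P = 167.6 / 319 = 0.5254.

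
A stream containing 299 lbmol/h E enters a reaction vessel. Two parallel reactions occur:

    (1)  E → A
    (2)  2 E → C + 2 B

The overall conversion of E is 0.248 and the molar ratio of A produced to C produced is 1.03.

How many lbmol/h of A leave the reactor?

25.2 lbmol/h

Conversion of E: E consumed = 0.248 × 299 = 74.15 lbmol/h = 1ξ₁ + 2ξ₂.
Selectivity: 1ξ₁ / (1ξ₂) = 1.03 → ξ₁ = 1.03 ξ₂.
Substitute: (1·1.03 + 2) ξ₂ = 74.15 → ξ₂ = 24.47 lbmol/h, ξ₁ = 25.21 lbmol/h.
Outlet amounts (n = n₀ + Σ ν·ξ):
  E: 299 − 1(25.21) − 2(24.47) = 224.8
  A: 0 + 1(25.21) = 25.21
  C: 0 + 1(24.47) = 24.47
  B: 0 + 2(24.47) = 48.95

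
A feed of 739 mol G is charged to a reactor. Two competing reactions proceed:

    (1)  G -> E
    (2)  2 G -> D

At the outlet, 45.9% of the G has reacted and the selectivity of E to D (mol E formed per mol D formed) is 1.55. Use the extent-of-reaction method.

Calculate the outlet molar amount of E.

148 mol

Conversion of G: G consumed = 0.459 × 739 = 339.2 mol = 1ξ₁ + 2ξ₂.
Selectivity: 1ξ₁ / (1ξ₂) = 1.55 → ξ₁ = 1.55 ξ₂.
Substitute: (1·1.55 + 2) ξ₂ = 339.2 → ξ₂ = 95.55 mol, ξ₁ = 148.1 mol.
Outlet amounts (n = n₀ + Σ ν·ξ):
  G: 739 − 1(148.1) − 2(95.55) = 399.8
  E: 0 + 1(148.1) = 148.1
  D: 0 + 1(95.55) = 95.55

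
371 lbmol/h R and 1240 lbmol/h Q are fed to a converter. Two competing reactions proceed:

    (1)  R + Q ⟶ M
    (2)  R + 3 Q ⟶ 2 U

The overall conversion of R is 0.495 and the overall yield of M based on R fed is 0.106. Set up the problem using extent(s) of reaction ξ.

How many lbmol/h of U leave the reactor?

289 lbmol/h

Yield of M: 1ξ₁ / 371 = 0.106 → ξ₁ = 39.33 lbmol/h.
Conversion of R: 1ξ₁ + 1ξ₂ = 0.495 × 371 = 183.6 → ξ₂ = 144.3 lbmol/h.
Outlet amounts (n = n₀ + Σ ν·ξ):
  R: 371 − 1(39.33) − 1(144.3) = 187.4
  Q: 1240 − 1(39.33) − 3(144.3) = 767.7
  M: 0 + 1(39.33) = 39.33
  U: 0 + 2(144.3) = 288.6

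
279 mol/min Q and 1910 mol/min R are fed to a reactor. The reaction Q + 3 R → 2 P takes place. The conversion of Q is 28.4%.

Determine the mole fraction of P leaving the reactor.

0.078

Q reacted = 0.284 × 279 = 79.24 mol/min; ν_Q = −1, so ξ = 79.24/1 = 79.24 mol/min.
Outlet amounts (n = n₀ + ν ξ):
  Q: 279 − 1(79.24) = 199.8
  R: 1910 − 3(79.24) = 1672
  P: 0 + 2(79.24) = 158.5
Total out = 2031 mol/min; y_P = 158.5 / 2031 = 0.07804.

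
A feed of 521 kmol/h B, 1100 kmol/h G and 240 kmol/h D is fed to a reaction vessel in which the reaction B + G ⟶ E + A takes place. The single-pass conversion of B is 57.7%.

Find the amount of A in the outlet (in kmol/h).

301 kmol/h

B reacted = 0.577 × 521 = 300.6 kmol/h; ν_B = −1, so ξ = 300.6/1 = 300.6 kmol/h.
Outlet amounts (n = n₀ + ν ξ):
  B: 521 − 1(300.6) = 220.4
  G: 1100 − 1(300.6) = 799.4
  E: 0 + 1(300.6) = 300.6
  A: 0 + 1(300.6) = 300.6
  D: 240 (inert)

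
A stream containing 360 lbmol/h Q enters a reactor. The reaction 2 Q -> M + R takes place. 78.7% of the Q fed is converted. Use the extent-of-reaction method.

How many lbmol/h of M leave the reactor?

142 lbmol/h

Q reacted = 0.787 × 360 = 283.3 lbmol/h; ν_Q = −2, so ξ = 283.3/2 = 141.7 lbmol/h.
Outlet amounts (n = n₀ + ν ξ):
  Q: 360 − 2(141.7) = 76.68
  M: 0 + 1(141.7) = 141.7
  R: 0 + 1(141.7) = 141.7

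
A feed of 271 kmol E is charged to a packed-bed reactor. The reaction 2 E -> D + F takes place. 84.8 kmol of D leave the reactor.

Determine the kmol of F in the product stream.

84.8 kmol

For D: n = n₀ + 1ξ → 84.8 = 0 + 1ξ, giving ξ = 84.8 kmol.
Outlet amounts (n = n₀ + ν ξ):
  E: 271 − 2(84.8) = 101.4
  D: 0 + 1(84.8) = 84.8
  F: 0 + 1(84.8) = 84.8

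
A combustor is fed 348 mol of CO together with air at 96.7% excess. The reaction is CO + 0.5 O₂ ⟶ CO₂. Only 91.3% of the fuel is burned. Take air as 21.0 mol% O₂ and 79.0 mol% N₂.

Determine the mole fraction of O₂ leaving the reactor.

Stoichiometric O₂ = 0.5 × 348 = 174 mol; O₂ fed = 174 × 1.967 = 342.3 mol.
N₂ fed = 342.3 × 79/21 = 1288 mol.
Fuel reacted = 0.913 × 348 → ξ = 317.7 mol.
Outlet (n = n₀ + ν ξ):
  CO: 348 − 1(317.7) = 30.28
  O₂: 342.3 − 0.5(317.7) = 183.4
  N₂: 1288 (inert)
  CO₂: 0 + 1(317.7) = 317.7
Total out = 1819 mol; y_O₂ = 183.4 / 1819 = 0.1008.

0.101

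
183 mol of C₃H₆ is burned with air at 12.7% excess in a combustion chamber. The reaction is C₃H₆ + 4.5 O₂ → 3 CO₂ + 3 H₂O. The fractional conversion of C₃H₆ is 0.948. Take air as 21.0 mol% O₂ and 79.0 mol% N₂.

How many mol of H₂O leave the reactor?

520 mol

Stoichiometric O₂ = 4.5 × 183 = 823.5 mol; O₂ fed = 823.5 × 1.127 = 928.1 mol.
N₂ fed = 928.1 × 79/21 = 3491 mol.
Fuel reacted = 0.948 × 183 → ξ = 173.5 mol.
Outlet (n = n₀ + ν ξ):
  C₃H₆: 183 − 1(173.5) = 9.516
  O₂: 928.1 − 4.5(173.5) = 147.4
  N₂: 3491 (inert)
  CO₂: 0 + 3(173.5) = 520.5
  H₂O: 0 + 3(173.5) = 520.5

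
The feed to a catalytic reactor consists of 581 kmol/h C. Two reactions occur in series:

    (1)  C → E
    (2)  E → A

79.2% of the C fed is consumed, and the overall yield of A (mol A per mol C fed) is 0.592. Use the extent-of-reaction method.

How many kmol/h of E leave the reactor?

116 kmol/h

Conversion of C: C consumed = 1ξ₁ = 0.792 × 581 → ξ₁ = 460.2 kmol/h.
Yield of A: 1ξ₂ / 581 = 0.592 → ξ₂ = 344 kmol/h.
Outlet amounts (n = n₀ + Σ ν·ξ):
  C: 581 − 1(460.2) = 120.8
  E: 0 + 1(460.2) − 1(344) = 116.2
  A: 0 + 1(344) = 344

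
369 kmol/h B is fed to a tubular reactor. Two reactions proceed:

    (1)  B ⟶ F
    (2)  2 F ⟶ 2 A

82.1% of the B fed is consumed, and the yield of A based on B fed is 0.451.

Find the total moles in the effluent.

Conversion of B: B consumed = 1ξ₁ = 0.821 × 369 → ξ₁ = 302.9 kmol/h.
Yield of A: 2ξ₂ / 369 = 0.451 → ξ₂ = 83.21 kmol/h.
Outlet amounts (n = n₀ + Σ ν·ξ):
  B: 369 − 1(302.9) = 66.05
  F: 0 + 1(302.9) − 2(83.21) = 136.5
  A: 0 + 2(83.21) = 166.4
Total out = 66.05 + 136.5 + 166.4 = 369 kmol/h.

369 kmol/h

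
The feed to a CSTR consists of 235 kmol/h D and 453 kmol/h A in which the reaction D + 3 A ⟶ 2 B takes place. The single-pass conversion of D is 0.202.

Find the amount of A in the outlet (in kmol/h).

D reacted = 0.202 × 235 = 47.47 kmol/h; ν_D = −1, so ξ = 47.47/1 = 47.47 kmol/h.
Outlet amounts (n = n₀ + ν ξ):
  D: 235 − 1(47.47) = 187.5
  A: 453 − 3(47.47) = 310.6
  B: 0 + 2(47.47) = 94.94

311 kmol/h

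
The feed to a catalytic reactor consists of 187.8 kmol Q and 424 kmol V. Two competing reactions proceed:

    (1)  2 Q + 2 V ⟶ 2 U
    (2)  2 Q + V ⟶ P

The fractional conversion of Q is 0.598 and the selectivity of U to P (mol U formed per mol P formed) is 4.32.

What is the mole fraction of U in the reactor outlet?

Conversion of Q: Q consumed = 0.598 × 187.8 = 112.3 kmol = 2ξ₁ + 2ξ₂.
Selectivity: 2ξ₁ / (1ξ₂) = 4.32 → ξ₁ = 2.16 ξ₂.
Substitute: (2·2.16 + 2) ξ₂ = 112.3 → ξ₂ = 17.77 kmol, ξ₁ = 38.38 kmol.
Outlet amounts (n = n₀ + Σ ν·ξ):
  Q: 187.8 − 2(38.38) − 2(17.77) = 75.5
  V: 424 − 2(38.38) − 1(17.77) = 329.5
  U: 0 + 2(38.38) = 76.77
  P: 0 + 1(17.77) = 17.77
Total out = 499.5 kmol; y_U = 76.77 / 499.5 = 0.1537.

0.154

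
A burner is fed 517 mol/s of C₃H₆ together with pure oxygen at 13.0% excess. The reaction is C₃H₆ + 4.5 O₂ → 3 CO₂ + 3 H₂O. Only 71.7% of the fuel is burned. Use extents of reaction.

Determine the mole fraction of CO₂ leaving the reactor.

Stoichiometric O₂ = 4.5 × 517 = 2326 mol/s; O₂ fed = 2326 × 1.130 = 2629 mol/s.
Fuel reacted = 0.717 × 517 → ξ = 370.7 mol/s.
Outlet (n = n₀ + ν ξ):
  C₃H₆: 517 − 1(370.7) = 146.3
  O₂: 2629 − 4.5(370.7) = 960.8
  CO₂: 0 + 3(370.7) = 1112
  H₂O: 0 + 3(370.7) = 1112
Total out = 3331 mol/s; y_CO₂ = 1112 / 3331 = 0.3338.

0.334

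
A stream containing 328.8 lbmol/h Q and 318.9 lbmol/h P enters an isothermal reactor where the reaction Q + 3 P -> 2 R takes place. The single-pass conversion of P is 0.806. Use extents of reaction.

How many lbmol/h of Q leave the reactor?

243 lbmol/h

P reacted = 0.806 × 318.9 = 257 lbmol/h; ν_P = −3, so ξ = 257/3 = 85.68 lbmol/h.
Outlet amounts (n = n₀ + ν ξ):
  Q: 328.8 − 1(85.68) = 243.1
  P: 318.9 − 3(85.68) = 61.87
  R: 0 + 2(85.68) = 171.4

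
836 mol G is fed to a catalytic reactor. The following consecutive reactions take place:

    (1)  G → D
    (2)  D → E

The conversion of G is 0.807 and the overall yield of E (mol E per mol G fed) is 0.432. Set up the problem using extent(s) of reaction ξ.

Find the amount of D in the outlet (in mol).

314 mol

Conversion of G: G consumed = 1ξ₁ = 0.807 × 836 → ξ₁ = 674.7 mol.
Yield of E: 1ξ₂ / 836 = 0.432 → ξ₂ = 361.2 mol.
Outlet amounts (n = n₀ + Σ ν·ξ):
  G: 836 − 1(674.7) = 161.3
  D: 0 + 1(674.7) − 1(361.2) = 313.5
  E: 0 + 1(361.2) = 361.2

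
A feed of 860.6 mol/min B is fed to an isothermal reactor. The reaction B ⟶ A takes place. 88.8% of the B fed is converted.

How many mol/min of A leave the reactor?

764 mol/min

B reacted = 0.888 × 860.6 = 764.2 mol/min; ν_B = −1, so ξ = 764.2/1 = 764.2 mol/min.
Outlet amounts (n = n₀ + ν ξ):
  B: 860.6 − 1(764.2) = 96.39
  A: 0 + 1(764.2) = 764.2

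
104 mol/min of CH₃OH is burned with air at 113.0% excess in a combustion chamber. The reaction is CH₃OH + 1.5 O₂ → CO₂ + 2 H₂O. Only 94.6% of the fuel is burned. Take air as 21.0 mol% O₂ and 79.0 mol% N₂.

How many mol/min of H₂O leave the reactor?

Stoichiometric O₂ = 1.5 × 104 = 156 mol/min; O₂ fed = 156 × 2.130 = 332.3 mol/min.
N₂ fed = 332.3 × 79/21 = 1250 mol/min.
Fuel reacted = 0.946 × 104 → ξ = 98.38 mol/min.
Outlet (n = n₀ + ν ξ):
  CH₃OH: 104 − 1(98.38) = 5.616
  O₂: 332.3 − 1.5(98.38) = 184.7
  N₂: 1250 (inert)
  CO₂: 0 + 1(98.38) = 98.38
  H₂O: 0 + 2(98.38) = 196.8

197 mol/min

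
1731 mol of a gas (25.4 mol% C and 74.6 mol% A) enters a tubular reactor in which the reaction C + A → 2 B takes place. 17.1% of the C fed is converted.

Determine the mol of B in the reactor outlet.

C reacted = 0.171 × 439.7 = 75.18 mol; ν_C = −1, so ξ = 75.18/1 = 75.18 mol.
Outlet amounts (n = n₀ + ν ξ):
  C: 439.7 − 1(75.18) = 364.5
  A: 1291 − 1(75.18) = 1216
  B: 0 + 2(75.18) = 150.4

150 mol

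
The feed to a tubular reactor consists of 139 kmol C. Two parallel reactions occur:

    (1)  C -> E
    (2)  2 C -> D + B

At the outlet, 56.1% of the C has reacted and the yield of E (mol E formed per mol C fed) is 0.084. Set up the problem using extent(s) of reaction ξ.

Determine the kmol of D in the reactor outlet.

33.2 kmol

Yield of E: 1ξ₁ / 139 = 0.084 → ξ₁ = 11.68 kmol.
Conversion of C: 1ξ₁ + 2ξ₂ = 0.561 × 139 = 77.98 → ξ₂ = 33.15 kmol.
Outlet amounts (n = n₀ + Σ ν·ξ):
  C: 139 − 1(11.68) − 2(33.15) = 61.02
  E: 0 + 1(11.68) = 11.68
  D: 0 + 1(33.15) = 33.15
  B: 0 + 1(33.15) = 33.15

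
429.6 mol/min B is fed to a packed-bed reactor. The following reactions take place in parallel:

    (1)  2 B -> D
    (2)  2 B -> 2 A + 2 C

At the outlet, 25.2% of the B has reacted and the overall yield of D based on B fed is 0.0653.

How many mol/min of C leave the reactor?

52.2 mol/min

Yield of D: 1ξ₁ / 429.6 = 0.0653 → ξ₁ = 28.05 mol/min.
Conversion of B: 2ξ₁ + 2ξ₂ = 0.252 × 429.6 = 108.3 → ξ₂ = 26.08 mol/min.
Outlet amounts (n = n₀ + Σ ν·ξ):
  B: 429.6 − 2(28.05) − 2(26.08) = 321.3
  D: 0 + 1(28.05) = 28.05
  A: 0 + 2(26.08) = 52.15
  C: 0 + 2(26.08) = 52.15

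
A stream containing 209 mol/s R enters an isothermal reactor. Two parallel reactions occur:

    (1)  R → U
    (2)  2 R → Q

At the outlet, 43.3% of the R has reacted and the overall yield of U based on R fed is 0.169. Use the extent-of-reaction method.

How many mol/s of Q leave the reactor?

27.6 mol/s

Yield of U: 1ξ₁ / 209 = 0.169 → ξ₁ = 35.32 mol/s.
Conversion of R: 1ξ₁ + 2ξ₂ = 0.433 × 209 = 90.5 → ξ₂ = 27.59 mol/s.
Outlet amounts (n = n₀ + Σ ν·ξ):
  R: 209 − 1(35.32) − 2(27.59) = 118.5
  U: 0 + 1(35.32) = 35.32
  Q: 0 + 1(27.59) = 27.59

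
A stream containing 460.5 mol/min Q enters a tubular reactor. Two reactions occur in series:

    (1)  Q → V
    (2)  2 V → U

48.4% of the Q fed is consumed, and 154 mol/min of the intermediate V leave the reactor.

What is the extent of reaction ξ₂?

ξ₂ = 34.4 mol/min

Conversion of Q: Q consumed = 1ξ₁ = 0.484 × 460.5 → ξ₁ = 222.9 mol/min.
V balance: n_V = 0 + 1ξ₁ − 2ξ₂ = 154 → ξ₂ = (1·222.9 − 154)/2 = 34.44 mol/min.
Outlet amounts (n = n₀ + Σ ν·ξ):
  Q: 460.5 − 1(222.9) = 237.6
  V: 0 + 1(222.9) − 2(34.44) = 154
  U: 0 + 1(34.44) = 34.44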